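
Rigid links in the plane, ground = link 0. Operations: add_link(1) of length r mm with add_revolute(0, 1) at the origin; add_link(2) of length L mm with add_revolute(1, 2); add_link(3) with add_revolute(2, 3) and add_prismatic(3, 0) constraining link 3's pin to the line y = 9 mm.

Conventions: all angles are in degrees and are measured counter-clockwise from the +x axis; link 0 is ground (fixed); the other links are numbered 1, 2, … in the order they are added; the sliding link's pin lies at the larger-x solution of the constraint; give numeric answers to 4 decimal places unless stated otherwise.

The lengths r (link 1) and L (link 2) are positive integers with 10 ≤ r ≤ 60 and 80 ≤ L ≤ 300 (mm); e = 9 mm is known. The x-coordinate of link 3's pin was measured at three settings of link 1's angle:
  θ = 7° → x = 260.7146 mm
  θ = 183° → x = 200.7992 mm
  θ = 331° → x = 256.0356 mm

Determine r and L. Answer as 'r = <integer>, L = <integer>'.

constraint per measurement: (x − r cos θ)² + (r sin θ − e)² = L²
subtracting the θ₁ and θ₂ equations cancels the r² and L² terms:
r = (x₁² − x₂²) / (2[(x₁cos θ₁ + e sin θ₁) − (x₂cos θ₂ + e sin θ₂)]) = 30.0000 → r = 30
L² = (x₁ − r cos θ₁)² + (r sin θ₁ − e)² = 53361.0168 → L = 231.0000 → L = 231
check at θ₃=331°: x = 256.0356 (printed 256.0356) ✓

r = 30, L = 231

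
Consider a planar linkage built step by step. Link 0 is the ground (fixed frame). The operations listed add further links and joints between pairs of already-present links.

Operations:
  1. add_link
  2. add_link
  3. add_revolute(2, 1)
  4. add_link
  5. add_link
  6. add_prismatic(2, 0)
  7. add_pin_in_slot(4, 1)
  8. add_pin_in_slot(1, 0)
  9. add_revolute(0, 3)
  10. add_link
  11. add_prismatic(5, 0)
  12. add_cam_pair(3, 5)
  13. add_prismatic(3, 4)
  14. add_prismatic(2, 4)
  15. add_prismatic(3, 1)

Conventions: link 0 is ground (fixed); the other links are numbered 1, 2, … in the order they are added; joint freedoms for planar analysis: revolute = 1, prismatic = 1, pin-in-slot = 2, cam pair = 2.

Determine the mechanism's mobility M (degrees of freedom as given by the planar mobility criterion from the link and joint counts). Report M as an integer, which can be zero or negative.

ground; <1,0,0>
#1 <2,0,0>
#2 <3,0,0>
R:2↔1 J1 <3,1,0>
#3 <4,1,0>
#4 <5,1,0>
P:2↔0 J1 <5,2,0>
PS:4↔1 J2 <5,2,1>
PS:1↔0 J2 <5,2,2>
R:0↔3 J1 <5,3,2>
#5 <6,3,2>
P:5↔0 J1 <6,4,2>
C:3↔5 J2 <6,4,3>
P:3↔4 J1 <6,5,3>
P:2↔4 J1 <6,6,3>
P:3↔1 J1 <6,7,3>
3×5 − 2×7 − 1×3 = -2

M = -2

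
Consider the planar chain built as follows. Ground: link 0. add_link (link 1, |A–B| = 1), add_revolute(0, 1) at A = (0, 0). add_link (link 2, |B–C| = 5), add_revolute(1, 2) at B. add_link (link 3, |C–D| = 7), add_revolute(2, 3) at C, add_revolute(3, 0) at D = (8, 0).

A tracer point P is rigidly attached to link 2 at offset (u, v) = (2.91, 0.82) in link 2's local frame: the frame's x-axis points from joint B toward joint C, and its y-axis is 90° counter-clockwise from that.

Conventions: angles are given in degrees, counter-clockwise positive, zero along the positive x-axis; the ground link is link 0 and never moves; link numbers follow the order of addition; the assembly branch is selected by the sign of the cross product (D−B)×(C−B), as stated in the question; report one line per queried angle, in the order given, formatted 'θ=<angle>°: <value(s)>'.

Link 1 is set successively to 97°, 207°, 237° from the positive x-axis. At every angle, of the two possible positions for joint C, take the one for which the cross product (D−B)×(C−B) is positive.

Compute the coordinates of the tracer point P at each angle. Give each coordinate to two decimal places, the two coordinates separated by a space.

A=(0,0), D=(8.00,0)
θ=97°: B = A + 1.00·(cos97°, sin97°) = (-0.1219, 0.9925)
θ=97°: |BD| = 8.1823
θ=97°: circle(B,5.00) ∩ circle(D,7.00): a=2.6246, h=4.2558
θ=97°:   candidates: C₊=(2.9996,4.8985) cross=34.822; C₋=(1.9671,-3.5502) cross=-34.822
θ=97°:   branch + wants cross > 0 → take C=(2.9996,4.8985) (cross=34.822)
θ=97°: ex = (C−B)/|BC| = (0.6243,0.7812); ey = (-0.7812,0.6243)
θ=97°: P = B + 2.91·ex + 0.82·ey = (1.0542,3.7777)
θ=207°: B = A + 1.00·(cos207°, sin207°) = (-0.8910, -0.4540)
θ=207°: |BD| = 8.9026
θ=207°: circle(B,5.00) ∩ circle(D,7.00): a=3.1034, h=3.9203
θ=207°:   candidates: C₊=(2.0084,3.6195) cross=34.901; C₋=(2.4082,-4.2110) cross=-34.901
θ=207°:   branch + wants cross > 0 → take C=(2.0084,3.6195) (cross=34.901)
θ=207°: ex = (C−B)/|BC| = (0.5799,0.8147); ey = (-0.8147,0.5799)
θ=207°: P = B + 2.91·ex + 0.82·ey = (0.1284,2.3923)
θ=237°: B = A + 1.00·(cos237°, sin237°) = (-0.5446, -0.8387)
θ=237°: |BD| = 8.5857
θ=237°: circle(B,5.00) ∩ circle(D,7.00): a=2.8952, h=4.0765
θ=237°:   candidates: C₊=(1.9385,3.5012) cross=35.000; C₋=(2.7349,-4.6129) cross=-35.000
θ=237°:   branch + wants cross > 0 → take C=(1.9385,3.5012) (cross=35.000)
θ=237°: ex = (C−B)/|BC| = (0.4966,0.8680); ey = (-0.8680,0.4966)
θ=237°: P = B + 2.91·ex + 0.82·ey = (0.1888,2.0943)

θ=97°: 1.05 3.78
θ=207°: 0.13 2.39
θ=237°: 0.19 2.09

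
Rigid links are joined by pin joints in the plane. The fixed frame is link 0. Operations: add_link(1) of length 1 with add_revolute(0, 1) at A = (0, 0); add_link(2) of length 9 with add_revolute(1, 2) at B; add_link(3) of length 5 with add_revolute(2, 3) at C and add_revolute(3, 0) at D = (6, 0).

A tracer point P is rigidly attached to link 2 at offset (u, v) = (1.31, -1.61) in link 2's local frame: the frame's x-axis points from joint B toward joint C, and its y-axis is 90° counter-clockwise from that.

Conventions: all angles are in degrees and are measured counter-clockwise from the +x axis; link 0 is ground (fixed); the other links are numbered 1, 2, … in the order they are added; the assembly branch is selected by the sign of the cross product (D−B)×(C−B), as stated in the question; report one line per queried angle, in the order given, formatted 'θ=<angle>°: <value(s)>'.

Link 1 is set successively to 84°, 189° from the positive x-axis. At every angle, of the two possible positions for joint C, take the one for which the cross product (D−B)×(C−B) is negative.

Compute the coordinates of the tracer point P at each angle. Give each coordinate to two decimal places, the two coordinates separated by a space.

A=(0,0), D=(6.00,0)
θ=84°: B = A + 1.00·(cos84°, sin84°) = (0.1045, 0.9945)
θ=84°: |BD| = 5.9788
θ=84°: circle(B,9.00) ∩ circle(D,5.00): a=7.6726, h=4.7043
θ=84°:   candidates: C₊=(8.4528,4.3570) cross=28.126; C₋=(6.8877,-4.9206) cross=-28.126
θ=84°:   branch - wants cross < 0 → take C=(6.8877,-4.9206) (cross=-28.126)
θ=84°: ex = (C−B)/|BC| = (0.7537,-0.6572); ey = (0.6572,0.7537)
θ=84°: P = B + 1.31·ex + -1.61·ey = (0.0337,-1.0799)
θ=189°: B = A + 1.00·(cos189°, sin189°) = (-0.9877, -0.1564)
θ=189°: |BD| = 6.9894
θ=189°: circle(B,9.00) ∩ circle(D,5.00): a=7.5008, h=4.9738
θ=189°:   candidates: C₊=(6.3999,4.9840) cross=34.764; C₋=(6.6225,-4.9611) cross=-34.764
θ=189°:   branch - wants cross < 0 → take C=(6.6225,-4.9611) (cross=-34.764)
θ=189°: ex = (C−B)/|BC| = (0.8456,-0.5339); ey = (0.5339,0.8456)
θ=189°: P = B + 1.31·ex + -1.61·ey = (-0.7395,-2.2172)

θ=84°: 0.03 -1.08
θ=189°: -0.74 -2.22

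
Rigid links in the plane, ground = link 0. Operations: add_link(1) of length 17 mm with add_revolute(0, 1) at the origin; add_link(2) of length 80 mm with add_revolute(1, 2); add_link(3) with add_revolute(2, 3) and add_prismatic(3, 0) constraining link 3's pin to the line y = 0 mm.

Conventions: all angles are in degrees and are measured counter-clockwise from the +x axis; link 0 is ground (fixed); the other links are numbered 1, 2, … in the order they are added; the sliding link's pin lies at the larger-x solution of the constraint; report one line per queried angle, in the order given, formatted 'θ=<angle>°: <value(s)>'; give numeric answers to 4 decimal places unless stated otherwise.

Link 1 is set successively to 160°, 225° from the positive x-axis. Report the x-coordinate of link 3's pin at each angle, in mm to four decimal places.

geometry: r = 17 mm, L = 80 mm, e = 0 mm
θ=160°: crank pin P = (r cos θ, r sin θ) = (-15.974775, 5.814342)
θ=160°: h = r sin θ − e = 5.814342 − 0 = 5.814342
θ=160°: x = r cos θ + √(L² − h²) = -15.974775 + 79.788429 = 63.813655
θ=225°: crank pin P = (r cos θ, r sin θ) = (-12.020815, -12.020815)
θ=225°: h = r sin θ − e = -12.020815 − 0 = -12.020815
θ=225°: x = r cos θ + √(L² − h²) = -12.020815 + 79.091719 = 67.070904

θ=160°: 63.8137
θ=225°: 67.0709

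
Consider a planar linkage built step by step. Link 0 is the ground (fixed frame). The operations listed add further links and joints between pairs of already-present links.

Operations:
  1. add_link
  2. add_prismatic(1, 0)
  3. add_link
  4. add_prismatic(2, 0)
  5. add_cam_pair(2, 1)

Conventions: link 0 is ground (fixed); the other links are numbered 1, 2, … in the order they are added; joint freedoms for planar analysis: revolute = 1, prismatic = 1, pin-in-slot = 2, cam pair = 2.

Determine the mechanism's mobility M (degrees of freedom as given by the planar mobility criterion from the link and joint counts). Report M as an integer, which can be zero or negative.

ground; <1,0,0>
#1 <2,0,0>
P:1↔0 J1 <2,1,0>
#2 <3,1,0>
P:2↔0 J1 <3,2,0>
C:2↔1 J2 <3,2,1>
3×2 − 2×2 − 1×1 = 1

M = 1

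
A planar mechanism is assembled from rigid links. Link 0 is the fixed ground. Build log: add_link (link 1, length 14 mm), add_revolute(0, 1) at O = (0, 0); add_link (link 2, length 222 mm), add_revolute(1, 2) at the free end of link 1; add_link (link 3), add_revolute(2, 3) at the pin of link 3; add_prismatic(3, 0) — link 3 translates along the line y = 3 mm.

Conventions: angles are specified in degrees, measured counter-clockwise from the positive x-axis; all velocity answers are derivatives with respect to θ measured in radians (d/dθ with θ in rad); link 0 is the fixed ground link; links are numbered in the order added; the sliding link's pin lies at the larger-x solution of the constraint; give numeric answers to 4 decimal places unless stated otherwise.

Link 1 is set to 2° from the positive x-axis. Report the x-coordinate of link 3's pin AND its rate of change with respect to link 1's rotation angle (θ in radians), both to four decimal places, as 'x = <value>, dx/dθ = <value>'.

geometry: r = 14 mm, L = 222 mm, e = 3 mm
crank pin P = (r cos θ, r sin θ) = (13.991472, 0.488593)
h = r sin θ − e = 0.488593 − 3 = -2.511407
x = r cos θ + √(L² − h²) = 13.991472 + 221.985794 = 235.977266
dx/dθ = −r sin θ − h·r cos θ/√(L² − h²) (θ in radians; h = -2.511407) = -0.330302

x = 235.9773, dx/dθ = -0.3303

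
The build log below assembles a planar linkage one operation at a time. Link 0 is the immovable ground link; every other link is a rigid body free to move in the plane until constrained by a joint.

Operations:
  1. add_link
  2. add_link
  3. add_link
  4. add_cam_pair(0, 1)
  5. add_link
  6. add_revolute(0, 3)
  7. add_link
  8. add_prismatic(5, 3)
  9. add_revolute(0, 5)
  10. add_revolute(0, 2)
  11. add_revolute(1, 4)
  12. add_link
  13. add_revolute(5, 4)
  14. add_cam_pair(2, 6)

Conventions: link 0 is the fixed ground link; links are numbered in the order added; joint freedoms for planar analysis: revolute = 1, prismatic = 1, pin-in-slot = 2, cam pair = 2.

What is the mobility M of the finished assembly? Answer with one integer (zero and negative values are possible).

(L,J1,J2)=(1,0,0); link0 fixed
link1: (2,0,0)
link2: (3,0,0)
link3: (4,0,0)
C 0-1 [J2]: (4,0,1)
link4: (5,0,1)
R 0-3 [J1]: (5,1,1)
link5: (6,1,1)
P 5-3 [J1]: (6,2,1)
R 0-5 [J1]: (6,3,1)
R 0-2 [J1]: (6,4,1)
R 1-4 [J1]: (6,5,1)
link6: (7,5,1)
R 5-4 [J1]: (7,6,1)
C 2-6 [J2]: (7,6,2)
Grübler: 3·6 − 2·6 − 2 = 4

M = 4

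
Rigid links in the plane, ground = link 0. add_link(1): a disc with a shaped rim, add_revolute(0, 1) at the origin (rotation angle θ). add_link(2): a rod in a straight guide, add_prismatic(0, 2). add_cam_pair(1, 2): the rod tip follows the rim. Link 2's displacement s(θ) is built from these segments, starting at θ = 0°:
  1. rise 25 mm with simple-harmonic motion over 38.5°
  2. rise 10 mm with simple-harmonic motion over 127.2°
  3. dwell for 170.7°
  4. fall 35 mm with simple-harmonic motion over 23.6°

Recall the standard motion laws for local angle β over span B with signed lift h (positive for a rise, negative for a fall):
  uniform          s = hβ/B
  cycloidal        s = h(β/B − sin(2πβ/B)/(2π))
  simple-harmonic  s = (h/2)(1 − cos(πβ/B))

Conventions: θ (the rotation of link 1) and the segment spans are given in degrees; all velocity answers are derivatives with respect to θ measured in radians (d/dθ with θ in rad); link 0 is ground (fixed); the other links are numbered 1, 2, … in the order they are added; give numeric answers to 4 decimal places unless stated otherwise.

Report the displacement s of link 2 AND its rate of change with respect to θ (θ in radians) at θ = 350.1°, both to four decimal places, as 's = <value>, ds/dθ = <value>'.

segment 1 (0° to 38.5°, simple-harmonic, h = 25) is passed completely: s = 0.0000 + (25) = 25.0000
segment 2 (38.5° to 165.7°, simple-harmonic, h = 10) is passed completely: s = 25.0000 + (10) = 35.0000
segment 3 (165.7° to 336.4°, dwell): s unchanged at 35.0000
θ = 350.1° falls in segment 4 (336.4° to 360°, simple-harmonic, h = -35): β = 350.1 − 336.4 = 13.7°, B = 23.6°; Δs = -35/2·(1 − cos(π·0.5805)) = -21.8791; s = 35.0000 − 21.8791 = 13.1209
velocity in seg [336.4°–360°] (simple-harmonic), θ in radians: β = 13.7° = 0.2391 rad, B = 23.6° = 0.4119 rad; ds/dθ = (πh/(2B)) sin(πβ/B) = (π·(-35)/(2·0.4119)) sin(π·0.5805) = -129.228038 mm/rad

s = 13.1209, ds/dθ = -129.2280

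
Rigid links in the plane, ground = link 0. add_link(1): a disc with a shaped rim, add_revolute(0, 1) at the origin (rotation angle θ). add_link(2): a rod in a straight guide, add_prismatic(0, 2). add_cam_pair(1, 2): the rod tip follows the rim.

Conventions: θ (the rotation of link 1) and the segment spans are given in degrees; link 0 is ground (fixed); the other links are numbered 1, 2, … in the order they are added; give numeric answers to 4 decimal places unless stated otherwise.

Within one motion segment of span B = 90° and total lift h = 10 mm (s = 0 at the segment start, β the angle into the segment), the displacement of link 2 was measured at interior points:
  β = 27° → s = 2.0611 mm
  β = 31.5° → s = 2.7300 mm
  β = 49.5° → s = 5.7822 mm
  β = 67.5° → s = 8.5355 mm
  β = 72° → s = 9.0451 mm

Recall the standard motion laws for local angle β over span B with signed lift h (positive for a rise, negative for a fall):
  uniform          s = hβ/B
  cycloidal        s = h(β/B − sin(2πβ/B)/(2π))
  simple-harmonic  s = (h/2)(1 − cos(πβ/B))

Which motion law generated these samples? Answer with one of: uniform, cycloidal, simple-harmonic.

candidates at β/B = r: uniform s = h·r (linear in β); cycloidal s = h·(r − sin(2πr)/(2π)); simple-harmonic s = (h/2)(1 − cos(πr))
β=27°: printed 2.0611 | uniform 3.0000, cycloidal 1.4863, simple-harmonic 2.0611
β=31.5°: printed 2.7300 | uniform 3.5000, cycloidal 2.2124, simple-harmonic 2.7300
β=49.5°: printed 5.7822 | uniform 5.5000, cycloidal 5.9918, simple-harmonic 5.7822
β=67.5°: printed 8.5355 | uniform 7.5000, cycloidal 9.0915, simple-harmonic 8.5355
β=72°: printed 9.0451 | uniform 8.0000, cycloidal 9.5137, simple-harmonic 9.0451
only one law matches every sample → simple-harmonic

simple-harmonic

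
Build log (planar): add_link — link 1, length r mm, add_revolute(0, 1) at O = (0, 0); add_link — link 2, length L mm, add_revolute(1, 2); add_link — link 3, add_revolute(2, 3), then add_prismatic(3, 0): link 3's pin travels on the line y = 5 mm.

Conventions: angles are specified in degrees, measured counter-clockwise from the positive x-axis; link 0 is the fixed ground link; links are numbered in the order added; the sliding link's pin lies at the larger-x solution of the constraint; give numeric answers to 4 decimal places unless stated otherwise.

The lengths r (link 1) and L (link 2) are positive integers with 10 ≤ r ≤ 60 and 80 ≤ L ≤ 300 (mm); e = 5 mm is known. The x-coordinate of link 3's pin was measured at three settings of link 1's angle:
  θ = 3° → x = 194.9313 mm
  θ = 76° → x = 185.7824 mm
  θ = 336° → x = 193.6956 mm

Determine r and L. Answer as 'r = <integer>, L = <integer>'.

constraint per measurement: (x − r cos θ)² + (r sin θ − e)² = L²
subtracting the θ₁ and θ₂ equations cancels the r² and L² terms:
r = (x₁² − x₂²) / (2[(x₁cos θ₁ + e sin θ₁) − (x₂cos θ₂ + e sin θ₂)]) = 12.0000 → r = 12
L² = (x₁ − r cos θ₁)² + (r sin θ₁ − e)² = 33488.9917 → L = 183.0000 → L = 183
check at θ₃=336°: x = 193.6956 (printed 193.6956) ✓

r = 12, L = 183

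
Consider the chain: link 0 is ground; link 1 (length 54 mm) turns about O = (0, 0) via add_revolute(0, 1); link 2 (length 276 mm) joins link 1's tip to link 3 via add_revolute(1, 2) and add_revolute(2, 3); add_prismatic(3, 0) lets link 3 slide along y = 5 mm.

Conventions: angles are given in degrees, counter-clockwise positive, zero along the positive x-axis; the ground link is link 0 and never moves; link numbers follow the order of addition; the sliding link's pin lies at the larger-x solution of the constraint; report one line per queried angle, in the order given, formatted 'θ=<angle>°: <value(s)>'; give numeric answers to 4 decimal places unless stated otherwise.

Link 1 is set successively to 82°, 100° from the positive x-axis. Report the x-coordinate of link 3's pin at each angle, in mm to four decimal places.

geometry: r = 54 mm, L = 276 mm, e = 5 mm
θ=82°: crank pin P = (r cos θ, r sin θ) = (7.515347, 53.474476)
θ=82°: h = r sin θ − e = 53.474476 − 5 = 48.474476
θ=82°: x = r cos θ + √(L² − h²) = 7.515347 + 271.709818 = 279.225165
θ=100°: crank pin P = (r cos θ, r sin θ) = (-9.377002, 53.179619)
θ=100°: h = r sin θ − e = 53.179619 − 5 = 48.179619
θ=100°: x = r cos θ + √(L² − h²) = -9.377002 + 271.762257 = 262.385255

θ=82°: 279.2252
θ=100°: 262.3853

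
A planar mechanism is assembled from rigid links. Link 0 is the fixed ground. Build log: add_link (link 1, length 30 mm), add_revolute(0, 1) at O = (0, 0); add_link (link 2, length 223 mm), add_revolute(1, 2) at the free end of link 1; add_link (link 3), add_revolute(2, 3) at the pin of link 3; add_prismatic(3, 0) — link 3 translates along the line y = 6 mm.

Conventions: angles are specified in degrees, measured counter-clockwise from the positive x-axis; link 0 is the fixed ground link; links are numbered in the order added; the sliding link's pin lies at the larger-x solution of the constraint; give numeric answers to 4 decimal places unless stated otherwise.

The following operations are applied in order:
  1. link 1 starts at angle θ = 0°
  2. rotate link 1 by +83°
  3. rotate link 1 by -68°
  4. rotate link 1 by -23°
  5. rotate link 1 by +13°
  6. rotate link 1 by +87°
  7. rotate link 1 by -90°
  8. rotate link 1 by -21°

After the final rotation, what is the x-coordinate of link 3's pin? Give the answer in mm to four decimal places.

geometry: r = 30 mm, L = 223 mm, e = 6 mm; θ starts at 0°
rotate link 1 by +83°: θ ← 0° +83° = 83°
rotate link 1 by -68°: θ ← 83° -68° = 15°
rotate link 1 by -23°: θ ← 15° -23° = -8°
rotate link 1 by +13°: θ ← -8° +13° = 5°
rotate link 1 by +87°: θ ← 5° +87° = 92°
rotate link 1 by -90°: θ ← 92° -90° = 2°
rotate link 1 by -21°: θ ← 2° -21° = -19°
crank pin P = (r cos θ, r sin θ) = (28.365557, -9.767045)
h = r sin θ − e = -9.767045 − 6 = -15.767045
x = r cos θ + √(L² − h²) = 28.365557 + 222.441903 = 250.807460

250.8075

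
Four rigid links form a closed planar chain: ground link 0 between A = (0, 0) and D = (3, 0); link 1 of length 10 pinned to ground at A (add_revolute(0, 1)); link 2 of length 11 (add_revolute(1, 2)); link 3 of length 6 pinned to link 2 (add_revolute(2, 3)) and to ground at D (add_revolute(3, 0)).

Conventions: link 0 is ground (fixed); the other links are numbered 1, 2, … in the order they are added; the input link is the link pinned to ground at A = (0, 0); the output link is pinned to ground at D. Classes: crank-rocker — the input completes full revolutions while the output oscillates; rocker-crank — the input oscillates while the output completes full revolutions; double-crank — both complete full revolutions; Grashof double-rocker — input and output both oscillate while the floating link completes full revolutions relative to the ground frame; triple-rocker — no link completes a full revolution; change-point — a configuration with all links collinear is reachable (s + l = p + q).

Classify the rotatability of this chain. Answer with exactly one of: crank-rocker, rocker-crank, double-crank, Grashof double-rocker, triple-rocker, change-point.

lengths: ground=3, input=10, coupler=11, output=6
sorted: s=3 (shortest), l=11 (longest), p+q=16
s + l = 14 vs p + q = 16
s + l < p + q (Grashof) with shortest = ground link → double-crank

double-crank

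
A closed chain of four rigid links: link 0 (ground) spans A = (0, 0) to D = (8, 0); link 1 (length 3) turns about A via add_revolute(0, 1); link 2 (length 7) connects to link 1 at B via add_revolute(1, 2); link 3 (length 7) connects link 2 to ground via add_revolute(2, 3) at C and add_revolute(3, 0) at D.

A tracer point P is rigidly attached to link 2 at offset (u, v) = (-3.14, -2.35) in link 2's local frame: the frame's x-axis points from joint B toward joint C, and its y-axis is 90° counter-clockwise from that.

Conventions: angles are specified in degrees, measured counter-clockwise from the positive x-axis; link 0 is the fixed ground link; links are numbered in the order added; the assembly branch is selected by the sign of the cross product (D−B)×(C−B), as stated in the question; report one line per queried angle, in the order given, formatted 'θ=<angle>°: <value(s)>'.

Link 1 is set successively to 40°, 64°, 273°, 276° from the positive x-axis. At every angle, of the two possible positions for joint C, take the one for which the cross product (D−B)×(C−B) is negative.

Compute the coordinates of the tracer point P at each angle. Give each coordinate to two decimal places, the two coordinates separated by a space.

A=(0,0), D=(8.00,0)
θ=40°: B = A + 3.00·(cos40°, sin40°) = (2.2981, 1.9284)
θ=40°: |BD| = 6.0191
θ=40°: circle(B,7.00) ∩ circle(D,7.00): a=3.0096, h=6.3200
θ=40°:   candidates: C₊=(7.1738,6.9511) cross=38.041; C₋=(3.1243,-5.0227) cross=-38.041
θ=40°:   branch - wants cross < 0 → take C=(3.1243,-5.0227) (cross=-38.041)
θ=40°: ex = (C−B)/|BC| = (0.1180,-0.9930); ey = (0.9930,0.1180)
θ=40°: P = B + -3.14·ex + -2.35·ey = (-0.4060,4.7691)
θ=64°: B = A + 3.00·(cos64°, sin64°) = (1.3151, 2.6964)
θ=64°: |BD| = 7.2082
θ=64°: circle(B,7.00) ∩ circle(D,7.00): a=3.6041, h=6.0009
θ=64°:   candidates: C₊=(6.9023,6.9134) cross=43.255; C₋=(2.4128,-4.2170) cross=-43.255
θ=64°:   branch - wants cross < 0 → take C=(2.4128,-4.2170) (cross=-43.255)
θ=64°: ex = (C−B)/|BC| = (0.1568,-0.9876); ey = (0.9876,0.1568)
θ=64°: P = B + -3.14·ex + -2.35·ey = (-1.4982,5.4290)
θ=273°: B = A + 3.00·(cos273°, sin273°) = (0.1570, -2.9959)
θ=273°: |BD| = 8.3957
θ=273°: circle(B,7.00) ∩ circle(D,7.00): a=4.1979, h=5.6016
θ=273°:   candidates: C₊=(2.0796,3.7349) cross=47.029; C₋=(6.0774,-6.7308) cross=-47.029
θ=273°:   branch - wants cross < 0 → take C=(6.0774,-6.7308) (cross=-47.029)
θ=273°: ex = (C−B)/|BC| = (0.8458,-0.5336); ey = (0.5336,0.8458)
θ=273°: P = B + -3.14·ex + -2.35·ey = (-3.7526,-3.3081)
θ=276°: B = A + 3.00·(cos276°, sin276°) = (0.3136, -2.9836)
θ=276°: |BD| = 8.2452
θ=276°: circle(B,7.00) ∩ circle(D,7.00): a=4.1226, h=5.6572
θ=276°:   candidates: C₊=(2.1097,3.7821) cross=46.645; C₋=(6.2039,-6.7657) cross=-46.645
θ=276°:   branch - wants cross < 0 → take C=(6.2039,-6.7657) (cross=-46.645)
θ=276°: ex = (C−B)/|BC| = (0.8415,-0.5403); ey = (0.5403,0.8415)
θ=276°: P = B + -3.14·ex + -2.35·ey = (-3.5983,-3.2645)

θ=40°: -0.41 4.77
θ=64°: -1.50 5.43
θ=273°: -3.75 -3.31
θ=276°: -3.60 -3.26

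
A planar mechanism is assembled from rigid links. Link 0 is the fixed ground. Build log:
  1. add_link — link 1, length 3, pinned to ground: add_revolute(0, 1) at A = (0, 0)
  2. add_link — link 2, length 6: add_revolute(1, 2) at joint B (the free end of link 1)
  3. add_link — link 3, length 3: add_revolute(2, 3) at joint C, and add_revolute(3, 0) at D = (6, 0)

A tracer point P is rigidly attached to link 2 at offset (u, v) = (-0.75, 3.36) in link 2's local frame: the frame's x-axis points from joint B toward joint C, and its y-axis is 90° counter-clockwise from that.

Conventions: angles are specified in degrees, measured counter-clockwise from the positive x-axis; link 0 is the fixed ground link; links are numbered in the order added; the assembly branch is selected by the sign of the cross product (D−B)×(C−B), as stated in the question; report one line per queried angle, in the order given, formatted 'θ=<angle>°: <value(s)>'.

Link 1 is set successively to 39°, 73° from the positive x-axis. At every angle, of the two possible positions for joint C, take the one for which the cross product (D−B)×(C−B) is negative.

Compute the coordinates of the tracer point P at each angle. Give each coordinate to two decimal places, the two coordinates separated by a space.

A=(0,0), D=(6.00,0)
θ=39°: B = A + 3.00·(cos39°, sin39°) = (2.3314, 1.8880)
θ=39°: |BD| = 4.1259
θ=39°: circle(B,6.00) ∩ circle(D,3.00): a=5.3350, h=2.7456
θ=39°:   candidates: C₊=(8.3314,1.8880) cross=11.328; C₋=(5.8188,-2.9945) cross=-11.328
θ=39°:   branch - wants cross < 0 → take C=(5.8188,-2.9945) (cross=-11.328)
θ=39°: ex = (C−B)/|BC| = (0.5812,-0.8137); ey = (0.8137,0.5812)
θ=39°: P = B + -0.75·ex + 3.36·ey = (4.6297,4.4512)
θ=73°: B = A + 3.00·(cos73°, sin73°) = (0.8771, 2.8689)
θ=73°: |BD| = 5.8715
θ=73°: circle(B,6.00) ∩ circle(D,3.00): a=5.2350, h=2.9317
θ=73°:   candidates: C₊=(6.8771,2.8689) cross=17.213; C₋=(4.0122,-2.2469) cross=-17.213
θ=73°:   branch - wants cross < 0 → take C=(4.0122,-2.2469) (cross=-17.213)
θ=73°: ex = (C−B)/|BC| = (0.5225,-0.8526); ey = (0.8526,0.5225)
θ=73°: P = B + -0.75·ex + 3.36·ey = (3.3501,5.2640)

θ=39°: 4.63 4.45
θ=73°: 3.35 5.26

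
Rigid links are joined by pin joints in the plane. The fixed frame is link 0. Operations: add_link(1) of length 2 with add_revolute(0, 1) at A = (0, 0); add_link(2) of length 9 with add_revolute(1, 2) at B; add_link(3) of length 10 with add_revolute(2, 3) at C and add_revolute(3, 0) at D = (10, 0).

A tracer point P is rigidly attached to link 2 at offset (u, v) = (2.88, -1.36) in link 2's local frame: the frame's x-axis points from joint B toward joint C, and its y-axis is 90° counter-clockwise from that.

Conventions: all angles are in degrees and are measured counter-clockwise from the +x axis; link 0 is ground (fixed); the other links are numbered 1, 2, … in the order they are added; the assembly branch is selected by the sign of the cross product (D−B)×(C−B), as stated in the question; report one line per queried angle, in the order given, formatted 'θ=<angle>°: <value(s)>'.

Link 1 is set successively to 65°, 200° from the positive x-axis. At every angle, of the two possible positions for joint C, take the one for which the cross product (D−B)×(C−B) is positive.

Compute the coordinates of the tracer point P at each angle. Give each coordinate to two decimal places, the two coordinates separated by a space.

A=(0,0), D=(10.00,0)
θ=65°: B = A + 2.00·(cos65°, sin65°) = (0.8452, 1.8126)
θ=65°: |BD| = 9.3325
θ=65°: circle(B,9.00) ∩ circle(D,10.00): a=3.6483, h=8.2274
θ=65°:   candidates: C₊=(6.0220,9.1747) cross=76.782; C₋=(2.8261,-6.9667) cross=-76.782
θ=65°:   branch + wants cross > 0 → take C=(6.0220,9.1747) (cross=76.782)
θ=65°: ex = (C−B)/|BC| = (0.5752,0.8180); ey = (-0.8180,0.5752)
θ=65°: P = B + 2.88·ex + -1.36·ey = (3.6143,3.3862)
θ=200°: B = A + 2.00·(cos200°, sin200°) = (-1.8794, -0.6840)
θ=200°: |BD| = 11.8991
θ=200°: circle(B,9.00) ∩ circle(D,10.00): a=5.1511, h=7.3801
θ=200°:   candidates: C₊=(2.8390,6.9800) cross=87.816; C₋=(3.6875,-7.7558) cross=-87.816
θ=200°:   branch + wants cross > 0 → take C=(2.8390,6.9800) (cross=87.816)
θ=200°: ex = (C−B)/|BC| = (0.5243,0.8516); ey = (-0.8516,0.5243)
θ=200°: P = B + 2.88·ex + -1.36·ey = (0.7886,1.0554)

θ=65°: 3.61 3.39
θ=200°: 0.79 1.06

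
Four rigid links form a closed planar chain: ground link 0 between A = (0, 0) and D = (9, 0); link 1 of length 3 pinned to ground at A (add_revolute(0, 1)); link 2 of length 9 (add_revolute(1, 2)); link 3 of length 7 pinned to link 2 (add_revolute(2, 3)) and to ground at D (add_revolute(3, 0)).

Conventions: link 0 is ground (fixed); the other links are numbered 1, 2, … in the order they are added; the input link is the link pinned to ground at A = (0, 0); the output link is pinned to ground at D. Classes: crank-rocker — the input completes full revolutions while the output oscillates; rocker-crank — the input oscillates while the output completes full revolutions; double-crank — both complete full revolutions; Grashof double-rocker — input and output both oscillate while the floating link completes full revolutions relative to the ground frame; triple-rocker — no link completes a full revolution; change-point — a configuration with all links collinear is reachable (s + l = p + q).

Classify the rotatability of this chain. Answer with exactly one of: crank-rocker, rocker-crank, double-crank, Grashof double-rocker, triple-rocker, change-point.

lengths: ground=9, input=3, coupler=9, output=7
sorted: s=3 (shortest), l=9 (longest), p+q=16
s + l = 12 vs p + q = 16
s + l < p + q (Grashof) with shortest = input link → crank-rocker

crank-rocker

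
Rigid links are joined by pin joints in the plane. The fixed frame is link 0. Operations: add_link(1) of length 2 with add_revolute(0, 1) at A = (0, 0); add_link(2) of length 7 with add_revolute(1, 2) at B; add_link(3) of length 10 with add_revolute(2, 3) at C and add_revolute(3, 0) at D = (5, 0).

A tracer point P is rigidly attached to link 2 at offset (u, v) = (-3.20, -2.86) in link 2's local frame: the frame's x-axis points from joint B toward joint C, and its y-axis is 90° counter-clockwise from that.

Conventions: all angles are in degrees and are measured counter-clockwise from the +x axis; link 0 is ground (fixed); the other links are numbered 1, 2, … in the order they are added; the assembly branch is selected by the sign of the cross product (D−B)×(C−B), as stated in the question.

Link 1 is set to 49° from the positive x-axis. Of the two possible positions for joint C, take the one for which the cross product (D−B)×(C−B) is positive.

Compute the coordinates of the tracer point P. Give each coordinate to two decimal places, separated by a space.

A=(0,0), D=(5.00,0)
B = A + 2.00·(cos49°, sin49°) = (1.3121, 1.5094)
|BD| = 3.9848
circle(B,7.00) ∩ circle(D,10.00): a=-4.4069, h=5.4387
  candidates: C₊=(-0.7062,8.2121) cross=21.672; C₋=(-4.8265,-1.8547) cross=-21.672
  branch + wants cross > 0 → take C=(-0.7062,8.2121) (cross=21.672)
ex = (C−B)/|BC| = (-0.2883,0.9575); ey = (-0.9575,-0.2883)
P = B + -3.20·ex + -2.86·ey = (4.9733,-0.7300)

4.97 -0.73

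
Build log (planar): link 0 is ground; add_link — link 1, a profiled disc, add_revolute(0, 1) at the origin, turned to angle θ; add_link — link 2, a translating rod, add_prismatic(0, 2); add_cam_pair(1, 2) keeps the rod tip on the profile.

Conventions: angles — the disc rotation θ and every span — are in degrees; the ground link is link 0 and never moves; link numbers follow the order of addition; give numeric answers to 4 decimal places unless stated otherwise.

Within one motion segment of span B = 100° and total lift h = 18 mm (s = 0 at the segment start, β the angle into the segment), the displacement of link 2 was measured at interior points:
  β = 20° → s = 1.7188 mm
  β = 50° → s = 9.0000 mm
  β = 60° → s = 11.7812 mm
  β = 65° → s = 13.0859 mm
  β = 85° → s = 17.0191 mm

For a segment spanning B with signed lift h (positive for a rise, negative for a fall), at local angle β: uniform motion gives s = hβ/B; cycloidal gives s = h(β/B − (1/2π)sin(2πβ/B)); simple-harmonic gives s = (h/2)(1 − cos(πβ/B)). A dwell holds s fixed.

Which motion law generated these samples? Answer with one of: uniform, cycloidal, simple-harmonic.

candidates at β/B = r: uniform s = h·r (linear in β); cycloidal s = h·(r − sin(2πr)/(2π)); simple-harmonic s = (h/2)(1 − cos(πr))
β=20°: printed 1.7188 | uniform 3.6000, cycloidal 0.8754, simple-harmonic 1.7188
β=50°: printed 9.0000 | uniform 9.0000, cycloidal 9.0000, simple-harmonic 9.0000
β=60°: printed 11.7812 | uniform 10.8000, cycloidal 12.4839, simple-harmonic 11.7812
β=65°: printed 13.0859 | uniform 11.7000, cycloidal 14.0177, simple-harmonic 13.0859
β=85°: printed 17.0191 | uniform 15.3000, cycloidal 17.6177, simple-harmonic 17.0191
only one law matches every sample → simple-harmonic

simple-harmonic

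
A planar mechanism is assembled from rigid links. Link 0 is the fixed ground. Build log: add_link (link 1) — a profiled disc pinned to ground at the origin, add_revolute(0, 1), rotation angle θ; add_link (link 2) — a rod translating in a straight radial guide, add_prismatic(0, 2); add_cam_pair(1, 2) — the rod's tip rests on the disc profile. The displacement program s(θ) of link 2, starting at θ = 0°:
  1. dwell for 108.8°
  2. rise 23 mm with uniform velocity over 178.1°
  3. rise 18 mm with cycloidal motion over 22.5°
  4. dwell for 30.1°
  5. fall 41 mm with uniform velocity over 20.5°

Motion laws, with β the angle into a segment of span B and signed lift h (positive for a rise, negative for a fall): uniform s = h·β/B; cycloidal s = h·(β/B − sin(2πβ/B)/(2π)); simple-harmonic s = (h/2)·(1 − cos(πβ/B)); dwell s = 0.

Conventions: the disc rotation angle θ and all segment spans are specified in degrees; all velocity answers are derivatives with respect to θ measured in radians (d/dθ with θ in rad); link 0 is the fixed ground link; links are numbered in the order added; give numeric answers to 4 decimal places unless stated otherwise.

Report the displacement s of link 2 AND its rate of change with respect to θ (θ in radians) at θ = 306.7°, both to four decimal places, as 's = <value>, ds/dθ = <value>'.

seg 1 [0°–108.8°] dwell: s stays 0.0000
seg 2 [108.8°–286.9°] uniform, h=23: full span → s += 23 → s = 23.0000
seg 3 [286.9°–309.4°] cycloidal, h=18: θ=306.7° here. β=19.8, B=22.5. 18·(0.8800 − sin(2π·0.8800)/(2π)) = 17.8011 → s = 40.8011
velocity in seg [286.9°–309.4°] (cycloidal), θ in radians: β = 19.8° = 0.3456 rad, B = 22.5° = 0.3927 rad; ds/dθ = (h/B)(1 − cos(2πβ/B)) = (18/0.3927)(1 − cos(2π·0.8800)) = 12.423163 mm/rad

s = 40.8011, ds/dθ = 12.4232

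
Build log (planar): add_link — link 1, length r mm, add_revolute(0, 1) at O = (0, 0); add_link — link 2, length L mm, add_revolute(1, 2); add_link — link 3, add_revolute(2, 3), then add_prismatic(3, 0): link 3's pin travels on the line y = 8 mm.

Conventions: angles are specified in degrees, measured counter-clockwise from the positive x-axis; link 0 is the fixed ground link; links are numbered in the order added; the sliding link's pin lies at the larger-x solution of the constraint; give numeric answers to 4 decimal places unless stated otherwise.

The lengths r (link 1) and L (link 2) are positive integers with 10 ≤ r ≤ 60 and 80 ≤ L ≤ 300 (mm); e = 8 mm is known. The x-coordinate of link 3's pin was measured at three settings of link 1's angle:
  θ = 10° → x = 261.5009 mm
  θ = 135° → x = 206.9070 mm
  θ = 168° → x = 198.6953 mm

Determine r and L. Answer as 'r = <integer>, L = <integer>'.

constraint per measurement: (x − r cos θ)² + (r sin θ − e)² = L²
subtracting the θ₁ and θ₂ equations cancels the r² and L² terms:
r = (x₁² − x₂²) / (2[(x₁cos θ₁ + e sin θ₁) − (x₂cos θ₂ + e sin θ₂)]) = 32.0000 → r = 32
L² = (x₁ − r cos θ₁)² + (r sin θ₁ − e)² = 52900.0136 → L = 230.0000 → L = 230
check at θ₃=168°: x = 198.6953 (printed 198.6953) ✓

r = 32, L = 230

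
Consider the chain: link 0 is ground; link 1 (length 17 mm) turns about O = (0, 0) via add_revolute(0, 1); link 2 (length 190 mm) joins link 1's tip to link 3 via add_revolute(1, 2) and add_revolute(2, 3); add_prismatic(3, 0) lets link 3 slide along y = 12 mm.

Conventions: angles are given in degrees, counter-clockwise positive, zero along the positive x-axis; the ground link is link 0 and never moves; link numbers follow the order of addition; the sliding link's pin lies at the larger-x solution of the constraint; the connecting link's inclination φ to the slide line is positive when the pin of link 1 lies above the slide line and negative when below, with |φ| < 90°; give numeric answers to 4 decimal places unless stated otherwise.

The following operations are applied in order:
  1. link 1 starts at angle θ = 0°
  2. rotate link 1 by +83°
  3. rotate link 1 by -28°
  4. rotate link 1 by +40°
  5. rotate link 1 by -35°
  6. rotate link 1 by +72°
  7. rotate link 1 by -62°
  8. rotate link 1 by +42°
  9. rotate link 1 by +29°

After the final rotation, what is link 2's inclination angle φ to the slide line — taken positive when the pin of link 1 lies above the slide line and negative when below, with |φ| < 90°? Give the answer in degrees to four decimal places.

geometry: r = 17 mm, L = 190 mm, e = 12 mm; θ starts at 0°
rotate link 1 by +83°: θ ← 0° +83° = 83°
rotate link 1 by -28°: θ ← 83° -28° = 55°
rotate link 1 by +40°: θ ← 55° +40° = 95°
rotate link 1 by -35°: θ ← 95° -35° = 60°
rotate link 1 by +72°: θ ← 60° +72° = 132°
rotate link 1 by -62°: θ ← 132° -62° = 70°
rotate link 1 by +42°: θ ← 70° +42° = 112°
rotate link 1 by +29°: θ ← 112° +29° = 141°
h = r sin θ − e = 10.698447 − 12 = -1.301553
sin φ = h / L = -1.301553 / 190 = -0.00685028
φ = arcsin(-0.00685028) = -0.392495°

-0.3925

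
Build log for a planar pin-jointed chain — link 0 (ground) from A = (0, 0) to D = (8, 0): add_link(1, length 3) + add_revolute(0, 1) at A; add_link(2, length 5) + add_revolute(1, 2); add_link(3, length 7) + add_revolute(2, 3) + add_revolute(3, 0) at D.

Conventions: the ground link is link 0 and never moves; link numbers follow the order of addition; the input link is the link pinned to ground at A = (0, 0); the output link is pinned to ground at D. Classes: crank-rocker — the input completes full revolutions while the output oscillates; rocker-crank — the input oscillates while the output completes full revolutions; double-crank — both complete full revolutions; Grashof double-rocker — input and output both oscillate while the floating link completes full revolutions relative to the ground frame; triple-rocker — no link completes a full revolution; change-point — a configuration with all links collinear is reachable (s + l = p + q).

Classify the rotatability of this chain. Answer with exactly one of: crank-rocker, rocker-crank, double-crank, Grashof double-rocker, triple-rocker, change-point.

lengths: ground=8, input=3, coupler=5, output=7
sorted: s=3 (shortest), l=8 (longest), p+q=12
s + l = 11 vs p + q = 12
s + l < p + q (Grashof) with shortest = input link → crank-rocker

crank-rocker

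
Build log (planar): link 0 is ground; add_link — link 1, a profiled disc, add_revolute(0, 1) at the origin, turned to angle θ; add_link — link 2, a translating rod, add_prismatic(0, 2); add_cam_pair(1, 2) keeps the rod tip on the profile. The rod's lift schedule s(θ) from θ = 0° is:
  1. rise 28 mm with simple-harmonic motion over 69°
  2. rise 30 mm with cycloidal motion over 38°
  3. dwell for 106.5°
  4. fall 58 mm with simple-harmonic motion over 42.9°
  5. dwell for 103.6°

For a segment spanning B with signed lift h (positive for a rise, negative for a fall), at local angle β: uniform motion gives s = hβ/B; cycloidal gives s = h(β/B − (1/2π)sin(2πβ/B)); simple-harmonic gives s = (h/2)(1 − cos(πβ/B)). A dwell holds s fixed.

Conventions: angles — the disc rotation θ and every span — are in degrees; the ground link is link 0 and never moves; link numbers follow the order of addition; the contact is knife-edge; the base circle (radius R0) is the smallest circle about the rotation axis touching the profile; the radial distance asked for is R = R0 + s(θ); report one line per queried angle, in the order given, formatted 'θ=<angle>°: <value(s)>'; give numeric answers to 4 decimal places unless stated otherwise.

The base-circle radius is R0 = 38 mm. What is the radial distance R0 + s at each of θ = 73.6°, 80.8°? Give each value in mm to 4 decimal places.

seg 1 [0°–69°] simple-harmonic, h=28: full span → s += 28 → s = 28.0000
seg 2 [69°–107°] cycloidal, h=30: θ=73.6° here. β=4.6, B=38. 30·(0.1211 − sin(2π·0.1211)/(2π)) = 0.3402 → s = 28.3402
seg 2 [69°–107°] cycloidal, h=30: θ=80.8° here. β=11.8, B=38. 30·(0.3105 − sin(2π·0.3105)/(2π)) = 4.8823 → s = 32.8823
θ=73.6°: R = R0 + s = 38 + 28.3402 = 66.3402
θ=80.8°: R = R0 + s = 38 + 32.8823 = 70.8823

θ=73.6°: 66.3402
θ=80.8°: 70.8823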